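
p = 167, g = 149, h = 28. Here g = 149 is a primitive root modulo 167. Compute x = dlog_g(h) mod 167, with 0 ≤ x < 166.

38

Baby-step giant-step with m = ceil(sqrt(166)) = 13.
Baby table (149^j mod 167 for j=0..12):
  0:1  1:149  2:157  3:13  4:100  5:37  6:2  7:131
  8:147  9:26  10:33  11:74  12:4
Giant step factor: 149^(-13) ≡ 109 (mod 167).
Scan 28·109^i mod 167 for i = 0, 1, …:
  i=0: 28   i=1: 46   i=2: 4
Match at i=2, j=12: x = 2·13 + 12 = 38.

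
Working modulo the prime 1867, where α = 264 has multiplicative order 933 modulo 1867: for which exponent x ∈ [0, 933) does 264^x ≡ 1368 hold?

147

Baby-step giant-step with m = ceil(sqrt(933)) = 31.
Baby table (264^j mod 1867 for j=0..30):
  0:1  1:264  2:617  3:459  4:1688  5:1286  6:1577  7:1854
  8:302  9:1314  10:1501  11:460  12:85  13:36  14:169  15:1675
  16:1588  17:1024  18:1488  19:762  20:1399  21:1537  22:629  23:1760
  24:1624  25:1193  26:1296  27:483  28:556  29:1158  30:1391
Giant step factor: 264^(-31) ≡ 1065 (mod 1867).
Scan 1368·1065^i mod 1867 for i = 0, 1, …:
  i=0: 1368   i=1: 660   i=2: 908   i=3: 1781
  i=4: 1760
Match at i=4, j=23: x = 4·31 + 23 = 147.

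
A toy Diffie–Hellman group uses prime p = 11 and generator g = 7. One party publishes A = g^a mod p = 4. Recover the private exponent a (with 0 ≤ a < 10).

6

Successive powers of 7 modulo 11:
  7^0=1  7^1=7  7^2=5  7^3=2  7^4=3  7^5=10
  7^6=4
So 7^6 ≡ 4 (mod 11), giving a = 6.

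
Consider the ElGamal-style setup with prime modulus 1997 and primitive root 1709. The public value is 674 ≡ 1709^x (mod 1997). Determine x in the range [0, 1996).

351

Baby-step giant-step with m = ceil(sqrt(1996)) = 45.
Baby table (1709^j mod 1997 for j=0..44):
  0:1  1:1709  2:1067  3:242  4:199  5:601  6:651  7:230
  8:1658  9:1776  10:1741  11:1836  12:437  13:1952  14:978  15:1910
  16:1092  17:1030  18:913  19:660  20:1632  21:1276  22:1957  23:1535
  24:1254  25:305  26:28  27:1921  28:1918  29:785  30:1578  31:852
  32:255  33:449  34:493  35:1800  36:820  37:1483  38:254  39:737
  40:1423  41:1558  42:621  43:882  44:1600
Giant step factor: 1709^(-45) ≡ 902 (mod 1997).
Scan 674·902^i mod 1997 for i = 0, 1, …:
  i=0: 674   i=1: 860   i=2: 884   i=3: 565
  i=4: 395   i=5: 824   i=6: 364   i=7: 820
Match at i=7, j=36: x = 7·45 + 36 = 351.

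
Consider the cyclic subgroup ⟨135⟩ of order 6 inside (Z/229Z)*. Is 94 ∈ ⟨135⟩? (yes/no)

⟨135⟩ has order 6; its elements mod 229 are {1, 94, 95, 134, 135, 228}.
94 is in this set.

yes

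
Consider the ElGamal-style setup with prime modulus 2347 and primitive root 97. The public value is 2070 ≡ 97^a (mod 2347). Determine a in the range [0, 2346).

1689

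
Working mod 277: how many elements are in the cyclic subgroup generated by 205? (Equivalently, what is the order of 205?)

The order of 205 must divide p − 1 = 276 = 2^2 · 3 · 23.
Divisors: 1, 2, 3, 4, 6, 12, 23, 46, 69, 92, 138, 276.
Check each in increasing order: 205^1 ≡ 205;  205^2 ≡ 198;  205^3 ≡ 148;  205^4 ≡ 147;  205^6 ≡ 21;  205^12 ≡ 164;  205^23 ≡ 242;  205^46 ≡ 117;  205^69 ≡ 60;  205^92 ≡ 116;  205^138 ≡ 276;  205^276 ≡ 1.
Smallest exponent giving 1 is 276.

276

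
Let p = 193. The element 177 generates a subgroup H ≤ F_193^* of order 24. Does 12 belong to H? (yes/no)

yes

⟨177⟩ has order 24; its elements mod 193 are {1, 7, 9, 12, 16, 43, 49, 55, 63, 81, 84, 85, 108, 109, 112, 130, 138, 144, 150, 177, 181, 184, 186, 192}.
12 is in this set.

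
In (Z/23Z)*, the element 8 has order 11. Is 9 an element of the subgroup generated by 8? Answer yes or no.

yes

9 ∈ ⟨8⟩ iff 9^11 ≡ 1 (mod 23), since |⟨8⟩| = 11.
9^11 mod 23 = 1.
Since 1 = 1, 9 lies in the subgroup.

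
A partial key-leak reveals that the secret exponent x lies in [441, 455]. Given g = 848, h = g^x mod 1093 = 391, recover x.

443

Compute 848^441 mod 1093 = 445, then multiply by 848 repeatedly:
  848^441=445  848^442=275  848^443=391
Found 391 at exponent 443.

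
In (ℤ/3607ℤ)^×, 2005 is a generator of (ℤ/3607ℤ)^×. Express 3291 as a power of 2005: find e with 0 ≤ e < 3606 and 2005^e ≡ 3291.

604

Baby-step giant-step with m = ceil(sqrt(3606)) = 61.
Baby table (2005^j mod 3607 for j=0..60):
  0:1  1:2005  2:1827  3:2030  4:1454  5:814  6:1706  7:1094
  8:414  9:460  10:2515  11:3596  12:3194  13:1545  14:2919  15:2041
  16:1867  17:2876  18:2394  19:2660  20:2154  21:1191  22:121  23:936
  24:1040  25:354  26:2798  27:1105  28:827  29:2522  30:3203  31:1555
  32:1327  33:2276  34:525  35:2988  36:3320  37:1685  38:2273  39:1724
  40:1114  41:837  42:930  43:3438  44:213  45:1439  46:3202  47:3157
  48:3107  49:246  50:2678  51:2174  52:1614  53:591  54:1859  55:1264
  56:2206  57:848  58:1343  59:1893  60:901
Giant step factor: 2005^(-61) ≡ 2163 (mod 3607).
Scan 3291·2163^i mod 3607 for i = 0, 1, …:
  i=0: 3291   i=1: 1822   i=2: 2142   i=3: 1758
  i=4: 776   i=5: 1233   i=6: 1406   i=7: 477
  i=8: 149   i=9: 1264
Match at i=9, j=55: e = 9·61 + 55 = 604.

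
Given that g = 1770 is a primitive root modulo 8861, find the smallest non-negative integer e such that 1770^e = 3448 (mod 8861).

1218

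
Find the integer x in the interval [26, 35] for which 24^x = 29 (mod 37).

Compute 24^26 mod 37 = 28, then multiply by 24 repeatedly:
  24^26=28  24^27=6  24^28=33  24^29=15  24^30=27
  24^31=19  24^32=12  24^33=29
Found 29 at exponent 33.

33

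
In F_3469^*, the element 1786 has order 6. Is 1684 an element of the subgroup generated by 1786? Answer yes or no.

yes

⟨1786⟩ has order 6; its elements mod 3469 are {1, 1683, 1684, 1785, 1786, 3468}.
1684 is in this set.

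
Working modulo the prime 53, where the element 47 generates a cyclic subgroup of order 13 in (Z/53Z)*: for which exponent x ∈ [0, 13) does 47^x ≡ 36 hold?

2

Successive powers of 47 modulo 53:
  47^0=1  47^1=47  47^2=36
So 47^2 ≡ 36 (mod 53), giving x = 2.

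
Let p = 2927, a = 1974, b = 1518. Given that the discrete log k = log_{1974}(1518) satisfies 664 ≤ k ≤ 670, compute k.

Compute 1974^664 mod 2927 = 920, then multiply by 1974 repeatedly:
  1974^664=920  1974^665=1340  1974^666=2079  1974^667=292  1974^668=2716
  1974^669=2047  1974^670=1518
Found 1518 at exponent 670.

670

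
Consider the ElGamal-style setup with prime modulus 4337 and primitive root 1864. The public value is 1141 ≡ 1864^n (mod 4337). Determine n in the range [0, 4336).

1821

Baby-step giant-step with m = ceil(sqrt(4336)) = 66.
Baby table (1864^j mod 4337 for j=0..65):
  0:1  1:1864  2:559  3:1096  4:217  5:1147  6:4204  7:3634
  8:3719  9:1690  10:1498  11:3581  12:341  13:2422  14:4128  15:754
  16:268  17:797  18:2354  19:3149  20:1775  21:3806  22:3389  23:2424
  24:3519  25:1872  26:2460  27:1231  28:311  29:2883  30:369  31:2570
  32:2432  33:1083  34:2007  35:2554  36:2967  37:813  38:1819  39:3419
  40:1963  41:2941  42:56  43:296  44:945  45:658  46:3478  47:3514
  48:1226  49:4002  50:88  51:3563  52:1485  53:1034  54:1748  55:1185
  56:1307  57:3191  58:1997  59:1262  60:1714  61:2864  62:3986  63:623
  64:3293  65:1297
Giant step factor: 1864^(-66) ≡ 1215 (mod 4337).
Scan 1141·1215^i mod 4337 for i = 0, 1, …:
  i=0: 1141   i=1: 2812   i=2: 3361   i=3: 2498
  i=4: 3507   i=5: 2071   i=6: 805   i=7: 2250
  i=8: 1440   i=9: 1789     …   i=26: 192
  i=27: 3419
Match at i=27, j=39: n = 27·66 + 39 = 1821.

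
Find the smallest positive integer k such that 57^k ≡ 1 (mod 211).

210

The order of 57 must divide p − 1 = 210 = 2 · 3 · 5 · 7.
Divisors: 1, 2, 3, 5, 6, 7, 10, 14, 15, 21, 30, 35, 42, 70, 105, 210.
Check each in increasing order: 57^1 ≡ 57;  57^2 ≡ 84;  57^3 ≡ 146;  57^5 ≡ 26;  57^6 ≡ 5;  57^7 ≡ 74;  57^10 ≡ 43;  57^14 ≡ 201;  57^15 ≡ 63;  57^21 ≡ 104;  57^30 ≡ 171;  57^35 ≡ 15;  57^42 ≡ 55;  57^70 ≡ 14;  57^105 ≡ 210;  57^210 ≡ 1.
Smallest exponent giving 1 is 210.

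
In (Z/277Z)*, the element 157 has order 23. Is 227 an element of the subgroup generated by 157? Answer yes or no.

227 ∈ ⟨157⟩ iff 227^23 ≡ 1 (mod 277), since |⟨157⟩| = 23.
227^23 mod 277 = 95.
Since 95 ≠ 1, 227 does not lie in the subgroup.

no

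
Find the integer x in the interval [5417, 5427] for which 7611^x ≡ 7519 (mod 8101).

5425

Compute 7611^5417 mod 8101 = 7005, then multiply by 7611 repeatedly:
  7611^5417=7005  7611^5418=2374  7611^5419=3284  7611^5420=2939  7611^5421=1868
  7611^5422=93  7611^5423=3036  7611^5424=2944  7611^5425=7519
Found 7519 at exponent 5425.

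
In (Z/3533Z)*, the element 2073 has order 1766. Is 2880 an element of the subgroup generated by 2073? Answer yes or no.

no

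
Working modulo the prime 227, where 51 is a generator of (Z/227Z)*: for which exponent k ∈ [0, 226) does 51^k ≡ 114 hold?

173

Baby-step giant-step with m = ceil(sqrt(226)) = 16.
Baby table (51^j mod 227 for j=0..15):
  0:1  1:51  2:104  3:83  4:147  5:6  6:79  7:170
  8:44  9:201  10:36  11:20  12:112  13:37  14:71  15:216
Giant step factor: 51^(-16) ≡ 70 (mod 227).
Scan 114·70^i mod 227 for i = 0, 1, …:
  i=0: 114   i=1: 35   i=2: 180   i=3: 115
  i=4: 105   i=5: 86   i=6: 118   i=7: 88
  i=8: 31   i=9: 127   i=10: 37
Match at i=10, j=13: k = 10·16 + 13 = 173.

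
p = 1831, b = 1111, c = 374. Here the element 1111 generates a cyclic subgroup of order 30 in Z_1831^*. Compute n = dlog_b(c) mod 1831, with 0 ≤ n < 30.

Successive powers of 1111 modulo 1831:
  1111^0=1  1111^1=1111  1111^2=227  1111^3=1350  1111^4=261  1111^5=673
  1111^6=655  1111^7=798  1111^8=374
So 1111^8 ≡ 374 (mod 1831), giving n = 8.

8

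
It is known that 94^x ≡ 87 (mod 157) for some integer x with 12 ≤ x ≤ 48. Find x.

Compute 94^12 mod 157 = 93, then multiply by 94 repeatedly:
  94^12=93  94^13=107  94^14=10  94^15=155  94^16=126
  94^17=69  94^18=49  94^19=53  94^20=115  94^21=134
  94^22=36  94^23=87
Found 87 at exponent 23.

23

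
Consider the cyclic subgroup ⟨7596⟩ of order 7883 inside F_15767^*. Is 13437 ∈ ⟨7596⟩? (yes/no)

13437 ∈ ⟨7596⟩ iff 13437^7883 ≡ 1 (mod 15767), since |⟨7596⟩| = 7883.
13437^7883 mod 15767 = 15766.
Since 15766 ≠ 1, 13437 does not lie in the subgroup.

no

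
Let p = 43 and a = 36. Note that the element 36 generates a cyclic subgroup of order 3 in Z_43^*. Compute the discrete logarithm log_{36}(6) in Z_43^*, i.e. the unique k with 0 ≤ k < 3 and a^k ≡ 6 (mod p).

2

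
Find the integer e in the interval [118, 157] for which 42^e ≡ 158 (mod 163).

Compute 42^118 mod 163 = 56, then multiply by 42 repeatedly:
  42^118=56  42^119=70  42^120=6  42^121=89  42^122=152
  42^123=27  42^124=156  42^125=32  42^126=40  42^127=50
  42^128=144  42^129=17  42^130=62  42^131=159  42^132=158
Found 158 at exponent 132.

132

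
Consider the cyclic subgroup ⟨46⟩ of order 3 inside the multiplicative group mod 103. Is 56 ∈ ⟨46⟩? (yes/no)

yes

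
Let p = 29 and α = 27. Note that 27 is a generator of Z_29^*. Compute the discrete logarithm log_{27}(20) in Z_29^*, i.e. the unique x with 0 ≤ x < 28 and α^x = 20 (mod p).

24

Successive powers of 27 modulo 29:
  27^0=1  27^1=27  27^2=4  27^3=21  27^4=16  27^5=26
  27^6=6  27^7=17  27^8=24  27^9=10  27^10=9  27^11=11
  27^12=7  27^13=15  27^14=28  27^15=2  27^16=25  27^17=8
  27^18=13  27^19=3  27^20=23  27^21=12  27^22=5  27^23=19
  27^24=20
So 27^24 ≡ 20 (mod 29), giving x = 24.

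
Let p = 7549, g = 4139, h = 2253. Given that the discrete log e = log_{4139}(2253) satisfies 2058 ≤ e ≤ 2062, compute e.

2059

Compute 4139^2058 mod 7549 = 1808, then multiply by 4139 repeatedly:
  4139^2058=1808  4139^2059=2253
Found 2253 at exponent 2059.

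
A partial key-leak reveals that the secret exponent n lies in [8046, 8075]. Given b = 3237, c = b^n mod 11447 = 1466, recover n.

Compute 3237^8046 mod 11447 = 8153, then multiply by 3237 repeatedly:
  3237^8046=8153  3237^8047=5926  3237^8048=8737  3237^8049=7579  3237^8050=2302
  3237^8051=11024  3237^8052=4389  3237^8053=1466
Found 1466 at exponent 8053.

8053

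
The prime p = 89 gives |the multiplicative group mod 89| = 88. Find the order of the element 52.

8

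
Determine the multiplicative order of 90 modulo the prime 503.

502

The order of 90 must divide p − 1 = 502 = 2 · 251.
Divisors: 1, 2, 251, 502.
Check each in increasing order: 90^1 ≡ 90;  90^2 ≡ 52;  90^251 ≡ 502;  90^502 ≡ 1.
Smallest exponent giving 1 is 502.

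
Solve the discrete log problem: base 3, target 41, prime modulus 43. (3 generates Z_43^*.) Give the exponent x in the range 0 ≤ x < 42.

6

Baby-step giant-step with m = ceil(sqrt(42)) = 7.
Baby table (3^j mod 43 for j=0..6):
  0:1  1:3  2:9  3:27  4:38  5:28  6:41
Giant step factor: 3^(-7) ≡ 7 (mod 43).
Scan 41·7^i mod 43 for i = 0, 1, …:
  i=0: 41
Match at i=0, j=6: x = 0·7 + 6 = 6.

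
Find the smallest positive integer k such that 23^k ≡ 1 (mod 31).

10

The order of 23 must divide p − 1 = 30 = 2 · 3 · 5.
Divisors: 1, 2, 3, 5, 6, 10, 15, 30.
Check each in increasing order: 23^1 ≡ 23;  23^2 ≡ 2;  23^3 ≡ 15;  23^5 ≡ 30;  23^6 ≡ 8;  23^10 ≡ 1.
Smallest exponent giving 1 is 10.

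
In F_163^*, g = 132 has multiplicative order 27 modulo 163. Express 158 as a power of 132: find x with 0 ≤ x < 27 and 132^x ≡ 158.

19

Successive powers of 132 modulo 163:
  132^0=1  132^1=132  132^2=146  132^3=38  132^4=126  132^5=6
  132^6=140  132^7=61  132^8=65  132^9=104  132^10=36  132^11=25
  132^12=40  132^13=64  132^14=135  132^15=53  132^16=150  132^17=77
  132^18=58  132^19=158
So 132^19 ≡ 158 (mod 163), giving x = 19.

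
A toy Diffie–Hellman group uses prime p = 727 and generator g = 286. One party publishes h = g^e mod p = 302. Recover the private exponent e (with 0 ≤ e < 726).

33

Baby-step giant-step with m = ceil(sqrt(726)) = 27.
Baby table (286^j mod 727 for j=0..26):
  0:1  1:286  2:372  3:250  4:254  5:671  6:705  7:251
  8:540  9:316  10:228  11:505  12:484  13:294  14:479  15:318
  16:73  17:522  18:257  19:75  20:367  21:274  22:575  23:148
  24:162  25:531  26:650
Giant step factor: 286^(-27) ≡ 24 (mod 727).
Scan 302·24^i mod 727 for i = 0, 1, …:
  i=0: 302   i=1: 705
Match at i=1, j=6: e = 1·27 + 6 = 33.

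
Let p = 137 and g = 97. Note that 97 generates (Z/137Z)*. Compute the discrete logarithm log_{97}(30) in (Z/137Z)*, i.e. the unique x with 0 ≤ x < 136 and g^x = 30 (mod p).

Baby-step giant-step with m = ceil(sqrt(136)) = 12.
Baby table (97^j mod 137 for j=0..11):
  0:1  1:97  2:93  3:116  4:18  5:102  6:30  7:33
  8:50  9:55  10:129  11:46
Giant step factor: 97^(-12) ≡ 65 (mod 137).
Scan 30·65^i mod 137 for i = 0, 1, …:
  i=0: 30
Match at i=0, j=6: x = 0·12 + 6 = 6.

6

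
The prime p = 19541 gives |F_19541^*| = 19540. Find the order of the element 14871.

19540

The order of 14871 must divide p − 1 = 19540 = 2^2 · 5 · 977.
Divisors: 1, 2, 4, 5, 10, 20, 977, 1954, 3908, 4885, 9770, 19540.
Check each in increasing order: 14871^1 ≡ 14871;  14871^2 ≡ 1144;  14871^4 ≡ 19030;  14871^5 ≡ 2368;  14871^10 ≡ 18698;  14871^20 ≡ 7173;  14871^977 ≡ 16628;  14871^1954 ≡ 4775;  14871^3908 ≡ 15819;  14871^4885 ≡ 16472;  14871^9770 ≡ 19540;  14871^19540 ≡ 1.
Smallest exponent giving 1 is 19540.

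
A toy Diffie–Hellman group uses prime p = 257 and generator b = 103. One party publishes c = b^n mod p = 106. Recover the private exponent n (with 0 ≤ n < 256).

Baby-step giant-step with m = ceil(sqrt(256)) = 16.
Baby table (103^j mod 257 for j=0..15):
  0:1  1:103  2:72  3:220  4:44  5:163  6:84  7:171
  8:137  9:233  10:98  11:71  12:117  13:229  14:200  15:40
Giant step factor: 103^(-16) ≡ 225 (mod 257).
Scan 106·225^i mod 257 for i = 0, 1, …:
  i=0: 106   i=1: 206   i=2: 90   i=3: 204
  i=4: 154   i=5: 212   i=6: 155   i=7: 180
  i=8: 151   i=9: 51   i=10: 167   i=11: 53
  i=12: 103
Match at i=12, j=1: n = 12·16 + 1 = 193.

193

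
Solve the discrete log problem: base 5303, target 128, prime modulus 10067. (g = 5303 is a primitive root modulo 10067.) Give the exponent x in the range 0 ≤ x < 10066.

Baby-step giant-step with m = ceil(sqrt(10066)) = 101.
Baby table (5303^j mod 10067 for j=0..100):
  0:1  1:5303  2:4678  3:2346  4:8093  5:1558  6:7134  7:9883
  8:747  9:5010  10:1217  11:804  12:5271  13:6121  14:3655  15:3490
  16:4324  17:7613  18:3069  19:6635  20:1240  21:1969  22:2128  23:9744
  24:8588  25:9123  26:7334  27:3381  28:116  29:1061  30:9097  31:327
  32:2557  33:9589  34:2050  35:8857  36:6116  37:7341  38:234  39:2661
  40:7416  41:5346  42:1166  43:2160  44:8301  45:7279  46:3659  47:4568
  48:2902  49:6930  50:5240  51:2800  52:9642  53:1233  54:5116  55:9650
  56:3389  57:2272  58:8284  59:7731  60:4669  61:4954  62:6259  63:578
  64:4766  65:5928  66:7010  67:6666  68:4561  69:6049  70:4385  71:8952
  72:6551  73:8803  74:1630  75:6404  76:4421  77:8587  78:3820  79:2656
  80:1035  81:2090  82:9570  83:1963  84:511  85:1810  86:4579  87:833
  88:8053  89:845  90:1220  91:6646  92:9238  93:3092  94:7800  95:8164
  96:5592  97:7061  98:5310  99:1531  100:4891
Giant step factor: 5303^(-101) ≡ 9959 (mod 10067).
Scan 128·9959^i mod 10067 for i = 0, 1, …:
  i=0: 128   i=1: 6310   i=2: 3076   i=3: 3
  i=4: 9743   i=5: 4791   i=6: 6056   i=7: 307
  i=8: 7112   i=9: 7063     …   i=25: 3604
  i=26: 3381
Match at i=26, j=27: x = 26·101 + 27 = 2653.

2653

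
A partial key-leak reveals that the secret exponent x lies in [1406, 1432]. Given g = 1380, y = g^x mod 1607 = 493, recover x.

1415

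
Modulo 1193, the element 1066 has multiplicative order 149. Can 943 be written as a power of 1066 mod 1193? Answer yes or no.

no

943 ∈ ⟨1066⟩ iff 943^149 ≡ 1 (mod 1193), since |⟨1066⟩| = 149.
943^149 mod 1193 = 524.
Since 524 ≠ 1, 943 does not lie in the subgroup.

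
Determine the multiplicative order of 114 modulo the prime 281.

140

The order of 114 must divide p − 1 = 280 = 2^3 · 5 · 7.
Divisors: 1, 2, 4, 5, 7, 8, 10, 14, 20, 28, 35, 40, 56, 70, 140, 280.
Check each in increasing order: 114^1 ≡ 114;  114^2 ≡ 70;  114^4 ≡ 123;  114^5 ≡ 253;  114^7 ≡ 7;  114^8 ≡ 236;  114^10 ≡ 222;  114^14 ≡ 49;  114^20 ≡ 109;  114^28 ≡ 153;  114^35 ≡ 228;  114^40 ≡ 79;  114^56 ≡ 86;  114^70 ≡ 280;  114^140 ≡ 1.
Smallest exponent giving 1 is 140.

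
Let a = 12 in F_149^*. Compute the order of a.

148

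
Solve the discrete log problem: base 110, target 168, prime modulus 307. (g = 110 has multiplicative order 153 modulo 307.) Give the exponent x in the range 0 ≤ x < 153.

Baby-step giant-step with m = ceil(sqrt(153)) = 13.
Baby table (110^j mod 307 for j=0..12):
  0:1  1:110  2:127  3:155  4:165  5:37  6:79  7:94
  8:209  9:272  10:141  11:160  12:101
Giant step factor: 110^(-13) ≡ 90 (mod 307).
Scan 168·90^i mod 307 for i = 0, 1, …:
  i=0: 168   i=1: 77   i=2: 176   i=3: 183
  i=4: 199   i=5: 104   i=6: 150   i=7: 299
  i=8: 201   i=9: 284   i=10: 79
Match at i=10, j=6: x = 10·13 + 6 = 136.

136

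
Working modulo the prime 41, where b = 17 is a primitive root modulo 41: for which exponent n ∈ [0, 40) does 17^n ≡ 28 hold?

Successive powers of 17 modulo 41:
  17^0=1  17^1=17  17^2=2  17^3=34  17^4=4  17^5=27
  17^6=8  17^7=13  17^8=16  17^9=26  17^10=32  17^11=11
  17^12=23  17^13=22  17^14=5  17^15=3  17^16=10  17^17=6
  17^18=20  17^19=12  17^20=40  17^21=24  17^22=39  17^23=7
  17^24=37  17^25=14  17^26=33  17^27=28
So 17^27 ≡ 28 (mod 41), giving n = 27.

27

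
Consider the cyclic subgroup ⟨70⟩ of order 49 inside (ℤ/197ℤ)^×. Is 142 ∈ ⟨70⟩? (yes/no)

142 ∈ ⟨70⟩ iff 142^49 ≡ 1 (mod 197), since |⟨70⟩| = 49.
142^49 mod 197 = 1.
Since 1 = 1, 142 lies in the subgroup.

yes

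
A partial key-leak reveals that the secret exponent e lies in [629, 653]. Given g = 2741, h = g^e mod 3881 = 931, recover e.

632

Compute 2741^629 mod 3881 = 867, then multiply by 2741 repeatedly:
  2741^629=867  2741^630=1275  2741^631=1875  2741^632=931
Found 931 at exponent 632.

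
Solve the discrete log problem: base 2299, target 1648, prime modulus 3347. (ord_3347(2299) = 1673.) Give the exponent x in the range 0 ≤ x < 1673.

Baby-step giant-step with m = ceil(sqrt(1673)) = 41.
Baby table (2299^j mod 3347 for j=0..40):
  0:1  1:2299  2:488  3:667  4:507  5:837  6:3085  7:122
  8:2677  9:2637  10:1046  11:1608  12:1704  13:1506  14:1496  15:1935
  16:402  17:426  18:2050  19:374  20:2994  21:1774  22:1780  23:2186
  24:1767  25:2422  26:2117  27:445  28:2220  29:2952  30:2279  31:1366
  32:948  33:555  34:738  35:3080  36:2015  37:237  38:2649  39:1858
  40:770
Giant step factor: 2299^(-41) ≡ 985 (mod 3347).
Scan 1648·985^i mod 3347 for i = 0, 1, …:
  i=0: 1648   i=1: 3332   i=2: 1960   i=3: 2728
  i=4: 2786   i=5: 3017   i=6: 2956   i=7: 3117
  i=8: 1046
Match at i=8, j=10: x = 8·41 + 10 = 338.

338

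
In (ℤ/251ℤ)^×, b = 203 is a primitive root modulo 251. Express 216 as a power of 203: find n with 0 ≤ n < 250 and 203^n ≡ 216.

213

Baby-step giant-step with m = ceil(sqrt(250)) = 16.
Baby table (203^j mod 251 for j=0..15):
  0:1  1:203  2:45  3:99  4:17  5:188  6:12  7:177
  8:38  9:184  10:204  11:248  12:144  13:116  14:205  15:200
Giant step factor: 203^(-16) ≡ 85 (mod 251).
Scan 216·85^i mod 251 for i = 0, 1, …:
  i=0: 216   i=1: 37   i=2: 133   i=3: 10
  i=4: 97   i=5: 213   i=6: 33   i=7: 44
  i=8: 226   i=9: 134   i=10: 95   i=11: 43
  i=12: 141   i=13: 188
Match at i=13, j=5: n = 13·16 + 5 = 213.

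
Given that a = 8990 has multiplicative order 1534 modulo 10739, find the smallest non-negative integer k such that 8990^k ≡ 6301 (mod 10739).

Baby-step giant-step with m = ceil(sqrt(1534)) = 40.
Baby table (8990^j mod 10739 for j=0..39):
  0:1  1:8990  2:9125  3:9268  4:6158  5:875  6:5302  7:5298
  8:1555  9:8011  10:3156  11:2  12:7241  13:7511  14:7797  15:1577
  16:1750  17:10604  18:10596  19:3110  20:5283  21:6312  22:4  23:3743
  24:4283  25:4855  26:3154  27:3500  28:10469  29:10453  30:6220  31:10566
  32:1885  33:8  34:7486  35:8566  36:9710  37:6308  38:7000  39:10199
Giant step factor: 8990^(-40) ≡ 4412 (mod 10739).
Scan 6301·4412^i mod 10739 for i = 0, 1, …:
  i=0: 6301   i=1: 7480   i=2: 813   i=3: 130
  i=4: 4393   i=5: 8760   i=6: 10198   i=7: 7905
  i=8: 7327   i=9: 2334     …   i=33: 7971
  i=34: 8566
Match at i=34, j=35: k = 34·40 + 35 = 1395.

1395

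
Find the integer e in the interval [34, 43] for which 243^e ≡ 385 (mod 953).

42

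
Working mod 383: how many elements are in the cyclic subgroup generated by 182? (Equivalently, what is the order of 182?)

382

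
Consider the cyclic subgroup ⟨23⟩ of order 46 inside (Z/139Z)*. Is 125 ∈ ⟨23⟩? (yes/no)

yes

125 ∈ ⟨23⟩ iff 125^46 ≡ 1 (mod 139), since |⟨23⟩| = 46.
125^46 mod 139 = 1.
Since 1 = 1, 125 lies in the subgroup.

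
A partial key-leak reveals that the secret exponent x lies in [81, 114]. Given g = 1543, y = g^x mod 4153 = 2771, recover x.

114

Compute 1543^81 mod 4153 = 3742, then multiply by 1543 repeatedly:
  1543^81=3742  1543^82=1236  1543^83=921  1543^84=777  1543^85=2847
  1543^86=3200  1543^87=3836  1543^88=923  1543^89=3863  1543^90=1054
  1543^91=2499  1543^92=1973  1543^93=190  1543^94=2460  1543^95=4091
  1543^96=4006  1543^97=1594  1543^98=966  1543^99=3764  1543^100=1958
  1543^101=1963  1543^102=1372  1543^103=3119  1543^104=3443  1543^105=862
  1543^106=1106  1543^107=3828  1543^108=1038  1543^109=2729  1543^110=3858
  1543^111=1645  1543^112=752  1543^113=1649  1543^114=2771
Found 2771 at exponent 114.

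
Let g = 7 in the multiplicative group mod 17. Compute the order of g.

The order of 7 must divide p − 1 = 16 = 2^4.
Divisors: 1, 2, 4, 8, 16.
Check each in increasing order: 7^1 ≡ 7;  7^2 ≡ 15;  7^4 ≡ 4;  7^8 ≡ 16;  7^16 ≡ 1.
Smallest exponent giving 1 is 16.

16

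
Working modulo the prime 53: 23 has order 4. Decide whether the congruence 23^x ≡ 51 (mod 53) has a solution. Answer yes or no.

no

51 ∈ ⟨23⟩ iff 51^4 ≡ 1 (mod 53), since |⟨23⟩| = 4.
51^4 mod 53 = 16.
Since 16 ≠ 1, 51 does not lie in the subgroup.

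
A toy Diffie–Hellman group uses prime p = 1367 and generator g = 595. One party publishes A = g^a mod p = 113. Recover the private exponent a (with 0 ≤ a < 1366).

Baby-step giant-step with m = ceil(sqrt(1366)) = 37.
Baby table (595^j mod 1367 for j=0..36):
  0:1  1:595  2:1339  3:1111  4:784  5:333  6:1287  7:245
  8:873  9:1342  10:162  11:700  12:932  13:905  14:1244  15:633
  16:710  17:47  18:625  19:51  20:271  21:1306  22:614  23:341
  24:579  25:21  26:192  27:779  28:92  29:60  30:158  31:1054
  32:1044  33:562  34:842  35:668  36:1030
Giant step factor: 595^(-37) ≡ 715 (mod 1367).
Scan 113·715^i mod 1367 for i = 0, 1, …:
  i=0: 113   i=1: 142   i=2: 372   i=3: 782
  i=4: 27   i=5: 167   i=6: 476   i=7: 1324
  i=8: 696   i=9: 52   i=10: 271
Match at i=10, j=20: a = 10·37 + 20 = 390.

390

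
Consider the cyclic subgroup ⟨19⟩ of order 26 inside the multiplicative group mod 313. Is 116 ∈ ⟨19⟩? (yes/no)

116 ∈ ⟨19⟩ iff 116^26 ≡ 1 (mod 313), since |⟨19⟩| = 26.
116^26 mod 313 = 99.
Since 99 ≠ 1, 116 does not lie in the subgroup.

no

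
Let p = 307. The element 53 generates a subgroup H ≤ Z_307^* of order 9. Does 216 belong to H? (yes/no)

no

216 ∈ ⟨53⟩ iff 216^9 ≡ 1 (mod 307), since |⟨53⟩| = 9.
216^9 mod 307 = 269.
Since 269 ≠ 1, 216 does not lie in the subgroup.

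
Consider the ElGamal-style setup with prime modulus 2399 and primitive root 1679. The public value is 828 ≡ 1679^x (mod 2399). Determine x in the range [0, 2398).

Baby-step giant-step with m = ceil(sqrt(2398)) = 49.
Baby table (1679^j mod 2399 for j=0..48):
  0:1  1:1679  2:216  3:415  4:1075  5:877  6:1896  7:2310
  8:1706  9:2367  10:1449  11:285  12:1114  13:1585  14:724  15:1702
  16:449  17:585  18:1024  19:1612  20:476  21:337  22:2058  23:822
  24:713  25:26  26:472  27:818  28:1194  29:1561  30:1211  31:1316
  32:85  33:1174  34:1567  35:1689  36:213  37:176  38:427  39:2031
  40:1070  41:2078  42:816  43:235  44:1129  45:381  46:1565  47:730
  48:2180
Giant step factor: 1679^(-49) ≡ 1603 (mod 2399).
Scan 828·1603^i mod 2399 for i = 0, 1, …:
  i=0: 828   i=1: 637   i=2: 1536   i=3: 834
  i=4: 659   i=5: 817   i=6: 2196   i=7: 855
  i=8: 736   i=9: 1899     …   i=27: 566
  i=28: 476
Match at i=28, j=20: x = 28·49 + 20 = 1392.

1392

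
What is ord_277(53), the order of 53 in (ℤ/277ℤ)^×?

The order of 53 must divide p − 1 = 276 = 2^2 · 3 · 23.
Divisors: 1, 2, 3, 4, 6, 12, 23, 46, 69, 92, 138, 276.
Check each in increasing order: 53^1 ≡ 53;  53^2 ≡ 39;  53^3 ≡ 128;  53^4 ≡ 136;  53^6 ≡ 41;  53^12 ≡ 19;  53^23 ≡ 242;  53^46 ≡ 117;  53^69 ≡ 60;  53^92 ≡ 116;  53^138 ≡ 276;  53^276 ≡ 1.
Smallest exponent giving 1 is 276.

276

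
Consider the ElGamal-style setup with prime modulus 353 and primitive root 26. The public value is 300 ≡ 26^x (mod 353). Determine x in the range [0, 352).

Baby-step giant-step with m = ceil(sqrt(352)) = 19.
Baby table (26^j mod 353 for j=0..18):
  0:1  1:26  2:323  3:279  4:194  5:102  6:181  7:117
  8:218  9:20  10:167  11:106  12:285  13:350  14:275  15:90
  16:222  17:124  18:47
Giant step factor: 26^(-19) ≡ 13 (mod 353).
Scan 300·13^i mod 353 for i = 0, 1, …:
  i=0: 300   i=1: 17   i=2: 221   i=3: 49
  i=4: 284   i=5: 162   i=6: 341   i=7: 197
  i=8: 90
Match at i=8, j=15: x = 8·19 + 15 = 167.

167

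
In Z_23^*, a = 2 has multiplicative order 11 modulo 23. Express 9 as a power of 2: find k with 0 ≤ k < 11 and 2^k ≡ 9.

Successive powers of 2 modulo 23:
  2^0=1  2^1=2  2^2=4  2^3=8  2^4=16  2^5=9
So 2^5 ≡ 9 (mod 23), giving k = 5.

5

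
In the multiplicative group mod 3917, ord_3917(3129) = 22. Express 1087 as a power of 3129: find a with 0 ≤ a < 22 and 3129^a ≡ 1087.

Successive powers of 3129 modulo 3917:
  3129^0=1  3129^1=3129  3129^2=2058  3129^3=3851  3129^4=1087
So 3129^4 ≡ 1087 (mod 3917), giving a = 4.

4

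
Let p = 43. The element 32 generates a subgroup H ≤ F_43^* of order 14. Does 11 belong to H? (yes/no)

yes

⟨32⟩ has order 14; its elements mod 43 are {1, 2, 4, 8, 11, 16, 21, 22, 27, 32, 35, 39, 41, 42}.
11 is in this set.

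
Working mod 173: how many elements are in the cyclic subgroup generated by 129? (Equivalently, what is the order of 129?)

172

The order of 129 must divide p − 1 = 172 = 2^2 · 43.
Divisors: 1, 2, 4, 43, 86, 172.
Check each in increasing order: 129^1 ≡ 129;  129^2 ≡ 33;  129^4 ≡ 51;  129^43 ≡ 93;  129^86 ≡ 172;  129^172 ≡ 1.
Smallest exponent giving 1 is 172.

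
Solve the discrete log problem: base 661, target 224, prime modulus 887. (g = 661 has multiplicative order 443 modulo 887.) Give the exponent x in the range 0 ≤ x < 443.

Baby-step giant-step with m = ceil(sqrt(443)) = 22.
Baby table (661^j mod 887 for j=0..21):
  0:1  1:661  2:517  3:242  4:302  5:47  6:22  7:350
  8:730  9:2  10:435  11:147  12:484  13:604  14:94  15:44
  16:700  17:573  18:4  19:870  20:294  21:81
Giant step factor: 661^(-22) ≡ 782 (mod 887).
Scan 224·782^i mod 887 for i = 0, 1, …:
  i=0: 224   i=1: 429   i=2: 192   i=3: 241
  i=4: 418   i=5: 460   i=6: 485   i=7: 521
  i=8: 289   i=9: 700
Match at i=9, j=16: x = 9·22 + 16 = 214.

214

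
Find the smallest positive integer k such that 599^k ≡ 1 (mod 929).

The order of 599 must divide p − 1 = 928 = 2^5 · 29.
Divisors: 1, 2, 4, 8, 16, 29, 32, 58, 116, 232, 464, 928.
Check each in increasing order: 599^1 ≡ 599;  599^2 ≡ 207;  599^4 ≡ 115;  599^8 ≡ 219;  599^16 ≡ 582;  599^29 ≡ 632;  599^32 ≡ 568;  599^58 ≡ 883;  599^116 ≡ 258;  599^232 ≡ 605;  599^464 ≡ 928;  599^928 ≡ 1.
Smallest exponent giving 1 is 928.

928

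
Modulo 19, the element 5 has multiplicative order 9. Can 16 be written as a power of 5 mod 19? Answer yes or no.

yes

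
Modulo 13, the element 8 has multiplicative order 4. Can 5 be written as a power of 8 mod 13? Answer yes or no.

yes

⟨8⟩ has order 4; its elements mod 13 are {1, 5, 8, 12}.
5 is in this set.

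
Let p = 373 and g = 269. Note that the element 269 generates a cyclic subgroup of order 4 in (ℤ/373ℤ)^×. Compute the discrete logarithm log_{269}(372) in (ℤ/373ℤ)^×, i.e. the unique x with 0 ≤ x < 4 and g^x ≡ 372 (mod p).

2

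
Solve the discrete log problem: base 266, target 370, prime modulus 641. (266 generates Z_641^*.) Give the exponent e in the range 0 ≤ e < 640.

Baby-step giant-step with m = ceil(sqrt(640)) = 26.
Baby table (266^j mod 641 for j=0..25):
  0:1  1:266  2:246  3:54  4:262  5:464  6:352  7:46
  8:57  9:419  10:561  11:514  12:191  13:167  14:193  15:58
  16:44  17:166  18:568  19:453  20:631  21:545  22:104  23:101
  24:585  25:488
Giant step factor: 266^(-26) ≡ 175 (mod 641).
Scan 370·175^i mod 641 for i = 0, 1, …:
  i=0: 370   i=1: 9   i=2: 293   i=3: 636
  i=4: 407   i=5: 74   i=6: 130   i=7: 315
  i=8: 640   i=9: 466     …   i=19: 634
  i=20: 57
Match at i=20, j=8: e = 20·26 + 8 = 528.

528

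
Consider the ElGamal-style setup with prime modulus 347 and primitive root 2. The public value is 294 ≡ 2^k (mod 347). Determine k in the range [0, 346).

39

Baby-step giant-step with m = ceil(sqrt(346)) = 19.
Baby table (2^j mod 347 for j=0..18):
  0:1  1:2  2:4  3:8  4:16  5:32  6:64  7:128
  8:256  9:165  10:330  11:313  12:279  13:211  14:75  15:150
  16:300  17:253  18:159
Giant step factor: 2^(-19) ≡ 335 (mod 347).
Scan 294·335^i mod 347 for i = 0, 1, …:
  i=0: 294   i=1: 289   i=2: 2
Match at i=2, j=1: k = 2·19 + 1 = 39.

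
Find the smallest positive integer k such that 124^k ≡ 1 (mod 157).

The order of 124 must divide p − 1 = 156 = 2^2 · 3 · 13.
Divisors: 1, 2, 3, 4, 6, 12, 13, 26, 39, 52, 78, 156.
Check each in increasing order: 124^1 ≡ 124;  124^2 ≡ 147;  124^3 ≡ 16;  124^4 ≡ 100;  124^6 ≡ 99;  124^12 ≡ 67;  124^13 ≡ 144;  124^26 ≡ 12;  124^39 ≡ 1.
Smallest exponent giving 1 is 39.

39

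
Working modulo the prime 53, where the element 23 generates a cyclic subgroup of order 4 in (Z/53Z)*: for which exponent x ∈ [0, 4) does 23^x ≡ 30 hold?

Successive powers of 23 modulo 53:
  23^0=1  23^1=23  23^2=52  23^3=30
So 23^3 ≡ 30 (mod 53), giving x = 3.

3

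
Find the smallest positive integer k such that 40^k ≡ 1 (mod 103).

102

The order of 40 must divide p − 1 = 102 = 2 · 3 · 17.
Divisors: 1, 2, 3, 6, 17, 34, 51, 102.
Check each in increasing order: 40^1 ≡ 40;  40^2 ≡ 55;  40^3 ≡ 37;  40^6 ≡ 30;  40^17 ≡ 57;  40^34 ≡ 56;  40^51 ≡ 102;  40^102 ≡ 1.
Smallest exponent giving 1 is 102.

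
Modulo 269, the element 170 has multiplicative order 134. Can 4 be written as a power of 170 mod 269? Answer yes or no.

yes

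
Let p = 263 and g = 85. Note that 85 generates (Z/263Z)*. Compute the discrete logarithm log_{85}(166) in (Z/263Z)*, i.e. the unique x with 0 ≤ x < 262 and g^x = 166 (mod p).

258

Baby-step giant-step with m = ceil(sqrt(262)) = 17.
Baby table (85^j mod 263 for j=0..16):
  0:1  1:85  2:124  3:20  4:122  5:113  6:137  7:73
  8:156  9:110  10:145  11:227  12:96  13:7  14:69  15:79
  16:140
Giant step factor: 85^(-17) ≡ 174 (mod 263).
Scan 166·174^i mod 263 for i = 0, 1, …:
  i=0: 166   i=1: 217   i=2: 149   i=3: 152
  i=4: 148   i=5: 241   i=6: 117   i=7: 107
  i=8: 208   i=9: 161     …   i=14: 248
  i=15: 20
Match at i=15, j=3: x = 15·17 + 3 = 258.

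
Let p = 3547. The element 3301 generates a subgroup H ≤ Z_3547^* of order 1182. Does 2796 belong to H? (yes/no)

no

2796 ∈ ⟨3301⟩ iff 2796^1182 ≡ 1 (mod 3547), since |⟨3301⟩| = 1182.
2796^1182 mod 3547 = 2384.
Since 2384 ≠ 1, 2796 does not lie in the subgroup.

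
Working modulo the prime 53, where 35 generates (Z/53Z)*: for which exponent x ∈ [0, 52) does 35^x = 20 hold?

17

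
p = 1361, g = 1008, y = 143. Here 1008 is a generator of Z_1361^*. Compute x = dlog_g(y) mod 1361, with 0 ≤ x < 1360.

217

Baby-step giant-step with m = ceil(sqrt(1360)) = 37.
Baby table (1008^j mod 1361 for j=0..36):
  0:1  1:1008  2:758  3:543  4:222  5:572  6:873  7:778
  8:288  9:411  10:544  11:1230  12:1330  13:55  14:1000  15:860
  16:1284  17:1322  18:157  19:380  20:599  21:869  22:829  23:1339
  24:961  25:1017  26:303  27:560  28:1026  29:1209  30:577  31:469
  32:485  33:281  34:160  35:682  36:151
Giant step factor: 1008^(-37) ≡ 881 (mod 1361).
Scan 143·881^i mod 1361 for i = 0, 1, …:
  i=0: 143   i=1: 771   i=2: 112   i=3: 680
  i=4: 240   i=5: 485
Match at i=5, j=32: x = 5·37 + 32 = 217.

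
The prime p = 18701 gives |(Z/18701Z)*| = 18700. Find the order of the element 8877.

9350

The order of 8877 must divide p − 1 = 18700 = 2^2 · 5^2 · 11 · 17.
Divisors: 1, 2, 4, 5, 10, 11, 17, 20, 22, 25, 34, 44, 50, 55, 68, 85, 100, 110, 170, 187, 220, 275, 340, 374, 425, 550, 748, 850, 935, 1100, 1700, 1870, 3740, 4675, 9350, 18700.
Check each in increasing order: 8877^1 ≡ 8877;  8877^2 ≡ 13816;  8877^4 ≡ 749;  8877^5 ≡ 10018;  8877^10 ≡ 10758;  8877^11 ≡ 11460;  8877^17 ≡ 3858;  8877^20 ≡ 12776;  8877^22 ≡ 13178;  8877^25 ≡ 324;  8877^34 ≡ 16869;  8877^44 ≡ 2198;  8877^50 ≡ 11471;  8877^55 ≡ 17534;  8877^68 ≡ 8745;  8877^85 ≡ 1606;  8877^100 ≡ 3605;  8877^110 ≡ 15417;  8877^170 ≡ 17199;  8877^187 ≡ 2594;  8877^220 ≡ 12880;  8877^275 ≡ 4644;  8877^340 ≡ 11884;  8877^374 ≡ 15177;  8877^425 ≡ 10684;  8877^550 ≡ 4483;  8877^748 ≡ 1112;  8877^850 ≡ 15653;  8877^935 ≡ 4574;  8877^1100 ≡ 12415;  8877^1700 ≡ 14608;  8877^1870 ≡ 13758;  8877^3740 ≡ 9743;  8877^4675 ≡ 18700;  8877^9350 ≡ 1.
Smallest exponent giving 1 is 9350.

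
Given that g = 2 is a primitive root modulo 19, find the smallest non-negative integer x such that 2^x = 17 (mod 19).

10

Successive powers of 2 modulo 19:
  2^0=1  2^1=2  2^2=4  2^3=8  2^4=16  2^5=13
  2^6=7  2^7=14  2^8=9  2^9=18  2^10=17
So 2^10 ≡ 17 (mod 19), giving x = 10.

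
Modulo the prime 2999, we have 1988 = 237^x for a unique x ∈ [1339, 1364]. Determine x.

1358

Compute 237^1339 mod 2999 = 2279, then multiply by 237 repeatedly:
  237^1339=2279  237^1340=303  237^1341=2834  237^1342=2881  237^1343=2024
  237^1344=2847  237^1345=2963  237^1346=465  237^1347=2241  237^1348=294
  237^1349=701  237^1350=1192  237^1351=598  237^1352=773  237^1353=262
  237^1354=2114  237^1355=185  237^1356=1859  237^1357=2729  237^1358=1988
Found 1988 at exponent 1358.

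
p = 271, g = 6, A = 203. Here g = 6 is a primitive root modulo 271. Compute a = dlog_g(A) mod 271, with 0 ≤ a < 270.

Baby-step giant-step with m = ceil(sqrt(270)) = 17.
Baby table (6^j mod 271 for j=0..16):
  0:1  1:6  2:36  3:216  4:212  5:188  6:44  7:264
  8:229  9:19  10:114  11:142  12:39  13:234  14:49  15:23
  16:138
Giant step factor: 6^(-17) ≡ 253 (mod 271).
Scan 203·253^i mod 271 for i = 0, 1, …:
  i=0: 203   i=1: 140   i=2: 190   i=3: 103
  i=4: 43   i=5: 39
Match at i=5, j=12: a = 5·17 + 12 = 97.

97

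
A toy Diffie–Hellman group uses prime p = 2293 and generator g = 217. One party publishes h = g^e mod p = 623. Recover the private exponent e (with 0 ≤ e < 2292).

230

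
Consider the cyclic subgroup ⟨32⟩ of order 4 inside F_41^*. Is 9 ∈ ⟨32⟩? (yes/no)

yes

⟨32⟩ has order 4; its elements mod 41 are {1, 9, 32, 40}.
9 is in this set.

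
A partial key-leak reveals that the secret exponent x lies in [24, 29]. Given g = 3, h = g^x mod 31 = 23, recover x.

27

Compute 3^24 mod 31 = 2, then multiply by 3 repeatedly:
  3^24=2  3^25=6  3^26=18  3^27=23
Found 23 at exponent 27.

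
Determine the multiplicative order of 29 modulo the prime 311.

The order of 29 must divide p − 1 = 310 = 2 · 5 · 31.
Divisors: 1, 2, 5, 10, 31, 62, 155, 310.
Check each in increasing order: 29^1 ≡ 29;  29^2 ≡ 219;  29^5 ≡ 77;  29^10 ≡ 20;  29^31 ≡ 305;  29^62 ≡ 36;  29^155 ≡ 310;  29^310 ≡ 1.
Smallest exponent giving 1 is 310.

310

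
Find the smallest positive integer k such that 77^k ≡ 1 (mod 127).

The order of 77 must divide p − 1 = 126 = 2 · 3^2 · 7.
Divisors: 1, 2, 3, 6, 7, 9, 14, 18, 21, 42, 63, 126.
Check each in increasing order: 77^1 ≡ 77;  77^2 ≡ 87;  77^3 ≡ 95;  77^6 ≡ 8;  77^7 ≡ 108;  77^9 ≡ 125;  77^14 ≡ 107;  77^18 ≡ 4;  77^21 ≡ 126;  77^42 ≡ 1.
Smallest exponent giving 1 is 42.

42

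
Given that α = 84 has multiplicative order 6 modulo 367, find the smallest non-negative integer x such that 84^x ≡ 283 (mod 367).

Successive powers of 84 modulo 367:
  84^0=1  84^1=84  84^2=83  84^3=366  84^4=283
So 84^4 ≡ 283 (mod 367), giving x = 4.

4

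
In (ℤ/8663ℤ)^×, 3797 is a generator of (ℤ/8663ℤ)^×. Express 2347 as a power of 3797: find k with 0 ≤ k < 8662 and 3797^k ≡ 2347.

Baby-step giant-step with m = ceil(sqrt(8662)) = 94.
Baby table (3797^j mod 8663 for j=0..93):
  0:1  1:3797  2:1977  3:4511  4:1516  5:4020  6:8397  7:3569
  8:2561  9:4231  10:3905  11:4892  12:1452  13:3576  14:3151  15:744
  16:830  17:6841  18:3603  19:1714  20:2145  21:1345  22:4458  23:8187
  24:3195  25:3215  26:1188  27:6076  28:1003  29:5334  30:7767  31:2447
  32:4523  33:3765  34:1755  35:1888  36:4435  37:7486  38:1039  39:3418
  40:972  41:246  42:7121  43:1214  44:842  45:427  46:1338  47:3868
  48:3011  49:6270  50:1266  51:7700  52:7938  53:2009  54:4733  55:4139
  56:1101  57:4931  58:2264  59:2712  60:5820  61:7890  62:1676  63:5130
  64:4186  65:6300  66:2557  67:6369  68:4660  69:4174  70:4051  71:4822
  72:4215  73:3794  74:7912  75:7243  76:5309  77:8135  78:5000  79:4367
  80:517  81:5211  82:8538  83:1840  84:4102  85:7883  86:1086  87:8617
  88:7261  89:4351  90:406  91:8231  92:5666  93:3573
Giant step factor: 3797^(-94) ≡ 512 (mod 8663).
Scan 2347·512^i mod 8663 for i = 0, 1, …:
  i=0: 2347   i=1: 6170   i=2: 5708   i=3: 3065
  i=4: 1277   i=5: 4099   i=6: 2242   i=7: 4388
  i=8: 2939   i=9: 6069     …   i=25: 1628
  i=26: 1888
Match at i=26, j=35: k = 26·94 + 35 = 2479.

2479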